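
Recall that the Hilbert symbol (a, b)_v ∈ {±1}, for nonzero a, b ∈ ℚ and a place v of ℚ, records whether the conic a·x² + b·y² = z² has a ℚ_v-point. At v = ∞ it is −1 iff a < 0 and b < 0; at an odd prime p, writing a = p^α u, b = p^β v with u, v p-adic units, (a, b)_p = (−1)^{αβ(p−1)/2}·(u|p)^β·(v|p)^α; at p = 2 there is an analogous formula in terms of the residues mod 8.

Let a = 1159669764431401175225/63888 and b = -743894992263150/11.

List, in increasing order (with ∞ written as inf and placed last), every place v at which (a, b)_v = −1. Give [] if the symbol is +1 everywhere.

Mod squares: a ≡ 563673, b ≡ -5434. Check v ∈ {∞, 2, 3, 5, 7, 11, 13, 19, 29, 31}.
v=3: a=3^-1·(≡1), b=3^2·(≡2) mod 3; (1|3)=+1, (2|3)=-1; (−1)^{-1·2·1}·(+1)^2·(-1)^-1 = -1.
v=5: a=5^2·(≡3), b=5^2·(≡4) mod 5; (3|5)=-1, (4|5)=+1; (−1)^{2·2·2}·(-1)^2·(+1)^2 = +1.
v=19: a=19^1·(≡13), b=19^1·(≡8) mod 19; (13|19)=-1, (8|19)=-1; (−1)^{1·1·9}·(-1)^1·(-1)^1 = -1.
v=2: v_2(a)=-4, v_2(b)=1; units ≡ 1, 3 (mod 8); ε·ε+αω+βω = 0·1+-4·1+1·0 ≡ 0  ⇒  (a,b)_2 = +1.
v=11: a=11^-3·(≡5), b=11^-1·(≡9) mod 11; (5|11)=+1, (9|11)=+1; (−1)^{-3·-1·5}·(+1)^-1·(+1)^-3 = -1.
v=∞: 563673 > 0 and -5434 < 0  ⇒  (a,b)_∞ = +1.
v=7: a=7^6·(≡6), b=7^2·(≡5) mod 7; (6|7)=-1, (5|7)=-1; (−1)^{6·2·3}·(-1)^2·(-1)^6 = +1.
v=29: a=29^3·(≡16), b=29^2·(≡17) mod 29; (16|29)=+1, (17|29)=-1; (−1)^{3·2·14}·(+1)^2·(-1)^3 = -1.
v=31: a=31^3·(≡23), b=31^2·(≡12) mod 31; (23|31)=-1, (12|31)=-1; (−1)^{3·2·15}·(-1)^2·(-1)^3 = -1.
v=13: a=13^4·(≡8), b=13^3·(≡11) mod 13; (8|13)=-1, (11|13)=-1; (−1)^{4·3·6}·(-1)^3·(-1)^4 = -1.
(563673, -5434 / ℚ) ramifies at {3, 11, 13, 19, 29, 31}: a division algebra.

[3, 11, 13, 19, 29, 31]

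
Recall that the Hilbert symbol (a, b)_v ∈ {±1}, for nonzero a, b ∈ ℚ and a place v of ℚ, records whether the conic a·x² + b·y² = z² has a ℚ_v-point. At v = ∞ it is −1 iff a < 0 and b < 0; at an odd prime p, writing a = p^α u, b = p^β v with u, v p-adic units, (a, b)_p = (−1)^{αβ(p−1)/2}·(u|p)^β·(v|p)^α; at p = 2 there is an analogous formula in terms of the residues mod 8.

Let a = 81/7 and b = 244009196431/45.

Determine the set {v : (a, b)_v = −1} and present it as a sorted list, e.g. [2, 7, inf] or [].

(a, b) ≡ (7, 509795) mod (ℚ^×)²; places V = {2, 3, 5, 7, 11, 13, 17, 23, 31, ∞}.
(a,b)_31: α=0, u≡16; β=1, v≡13 (mod 31); (16|31)=+1, (13|31)=-1; sign (−1)^0·+1^1·-1^0 = +1.
(a,b)_23: α=0, u≡5; β=1, v≡9 (mod 23); (5|23)=-1, (9|23)=+1; sign (−1)^0·-1^1·+1^0 = -1.
(a,b)_7: α=-1, u≡4; β=2, v≡5 (mod 7); (4|7)=+1, (5|7)=-1; sign (−1)^0·+1^2·-1^-1 = -1.
(a,b)_∞: sgn(7)=+, sgn(509795)=+, so +1.
(a,b)_13: α=0, u≡6; β=3, v≡7 (mod 13); (6|13)=-1, (7|13)=-1; sign (−1)^0·-1^3·-1^0 = -1.
(a,b)_3: α=4, u≡1; β=-2, v≡2 (mod 3); (1|3)=+1, (2|3)=-1; sign (−1)^0·+1^-2·-1^4 = +1.
(a,b)_17: α=0, u≡14; β=2, v≡8 (mod 17); (14|17)=-1, (8|17)=+1; sign (−1)^0·-1^2·+1^0 = +1.
(a,b)_5: α=0, u≡3; β=-1, v≡4 (mod 5); (3|5)=-1, (4|5)=+1; sign (−1)^0·-1^-1·+1^0 = -1.
(a,b)_11: α=0, u≡10; β=1, v≡2 (mod 11); (10|11)=-1, (2|11)=-1; sign (−1)^0·-1^1·-1^0 = -1.
(a,b)_2: α=0, β=0; u≡7, v≡3 (mod 8); ε(u)ε(v)=1·1, αω(v)=0·1, βω(u)=0·0; sum ≡ 1  ⇒  -1.
Ram(7, 509795) = {2, 5, 7, 11, 13, 23}; no ℚ_2-point on the conic.

[2, 5, 7, 11, 13, 23]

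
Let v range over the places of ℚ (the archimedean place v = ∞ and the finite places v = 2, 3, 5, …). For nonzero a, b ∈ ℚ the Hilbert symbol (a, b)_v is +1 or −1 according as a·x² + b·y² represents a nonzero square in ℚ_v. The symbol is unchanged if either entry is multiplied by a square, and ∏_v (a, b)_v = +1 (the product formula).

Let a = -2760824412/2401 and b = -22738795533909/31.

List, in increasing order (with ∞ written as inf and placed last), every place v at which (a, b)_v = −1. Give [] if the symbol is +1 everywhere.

[13, 19, 23, 37, 43, inf]

(a, b) ≡ (-8521063, -966944666051) mod (ℚ^×)²; places V = {2, 3, 7, 13, 17, 19, 23, 29, 31, 37, 43, ∞}.
(a,b)_∞: sgn(-8521063)=−, sgn(-966944666051)=−, so -1.
(a,b)_43: α=0, u≡30; β=1, v≡12 (mod 43); (30|43)=-1, (12|43)=-1; sign (−1)^0·-1^1·-1^0 = -1.
(a,b)_37: α=1, u≡3; β=1, v≡20 (mod 37); (3|37)=+1, (20|37)=-1; sign (−1)^0·+1^1·-1^1 = -1.
(a,b)_2: α=2, β=0; u≡1, v≡5 (mod 8); ε(u)ε(v)=0·0, αω(v)=2·1, βω(u)=0·0; sum ≡ 0  ⇒  +1.
(a,b)_7: α=-4, u≡4; β=1, v≡6 (mod 7); (4|7)=+1, (6|7)=-1; sign (−1)^0·+1^1·-1^-4 = +1.
(a,b)_17: α=1, u≡10; β=1, v≡3 (mod 17); (10|17)=-1, (3|17)=-1; sign (−1)^0·-1^1·-1^1 = +1.
(a,b)_31: α=1, u≡4; β=-1, v≡3 (mod 31); (4|31)=+1, (3|31)=-1; sign (−1)^1·+1^-1·-1^1 = +1.
(a,b)_19: α=1, u≡8; β=1, v≡15 (mod 19); (8|19)=-1, (15|19)=-1; sign (−1)^1·-1^1·-1^1 = -1.
(a,b)_3: α=4, u≡2; β=6, v≡1 (mod 3); (2|3)=-1, (1|3)=+1; sign (−1)^0·-1^6·+1^4 = +1.
(a,b)_23: α=1, u≡16; β=1, v≡2 (mod 23); (16|23)=+1, (2|23)=+1; sign (−1)^1·+1^1·+1^1 = -1.
(a,b)_29: α=0, u≡28; β=1, v≡15 (mod 29); (28|29)=+1, (15|29)=-1; sign (−1)^0·+1^1·-1^0 = +1.
(a,b)_13: α=0, u≡2; β=1, v≡4 (mod 13); (2|13)=-1, (4|13)=+1; sign (−1)^0·-1^1·+1^0 = -1.
Ram(-8521063, -966944666051) = {13, 19, 23, 37, 43, ∞}; no ℚ_13-point on the conic.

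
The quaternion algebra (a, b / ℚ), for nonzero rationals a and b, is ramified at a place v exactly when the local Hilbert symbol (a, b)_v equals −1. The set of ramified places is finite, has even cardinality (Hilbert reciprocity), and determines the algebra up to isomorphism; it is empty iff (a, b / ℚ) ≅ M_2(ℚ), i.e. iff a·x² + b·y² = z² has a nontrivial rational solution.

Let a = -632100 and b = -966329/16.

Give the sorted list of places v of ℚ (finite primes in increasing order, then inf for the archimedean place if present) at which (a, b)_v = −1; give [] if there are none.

Mod squares: a ≡ -129, b ≡ -19721. Check v ∈ {∞, 2, 3, 5, 7, 13, 37, 41, 43}.
v=41: a=41^0·(≡38), b=41^1·(≡26) mod 41; (38|41)=-1, (26|41)=-1; (−1)^{0·1·20}·(-1)^1·(-1)^0 = -1.
v=2: v_2(a)=2, v_2(b)=-4; units ≡ 7, 7 (mod 8); ε·ε+αω+βω = 1·1+2·0+-4·0 ≡ 1  ⇒  (a,b)_2 = -1.
v=7: a=7^2·(≡1), b=7^2·(≡6) mod 7; (1|7)=+1, (6|7)=-1; (−1)^{2·2·3}·(+1)^2·(-1)^2 = +1.
v=37: a=37^0·(≡8), b=37^1·(≡35) mod 37; (8|37)=-1, (35|37)=-1; (−1)^{0·1·18}·(-1)^1·(-1)^0 = -1.
v=43: a=43^1·(≡6), b=43^0·(≡6) mod 43; (6|43)=+1, (6|43)=+1; (−1)^{1·0·21}·(+1)^0·(+1)^1 = +1.
v=∞: -129 < 0 and -19721 < 0  ⇒  (a,b)_∞ = -1.
v=13: a=13^0·(≡12), b=13^1·(≡9) mod 13; (12|13)=+1, (9|13)=+1; (−1)^{0·1·6}·(+1)^1·(+1)^0 = +1.
v=3: a=3^1·(≡2), b=3^0·(≡1) mod 3; (2|3)=-1, (1|3)=+1; (−1)^{1·0·1}·(-1)^0·(+1)^1 = +1.
v=5: a=5^2·(≡1), b=5^0·(≡1) mod 5; (1|5)=+1, (1|5)=+1; (−1)^{2·0·2}·(+1)^0·(+1)^2 = +1.
|Ram(-129, -19721)| = 4, even; anisotropic at {2, 37, 41, ∞}.

[2, 37, 41, inf]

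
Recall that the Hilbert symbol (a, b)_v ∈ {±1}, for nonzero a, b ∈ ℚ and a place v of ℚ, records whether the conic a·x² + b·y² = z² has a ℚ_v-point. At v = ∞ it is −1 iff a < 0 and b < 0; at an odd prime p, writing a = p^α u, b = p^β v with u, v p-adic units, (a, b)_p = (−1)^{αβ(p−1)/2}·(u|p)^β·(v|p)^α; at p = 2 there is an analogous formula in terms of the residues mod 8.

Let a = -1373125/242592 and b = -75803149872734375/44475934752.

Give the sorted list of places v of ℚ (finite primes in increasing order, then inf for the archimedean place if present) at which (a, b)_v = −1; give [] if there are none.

[3, 7, 13, inf]

(a, b) ≡ (-546, -910) mod (ℚ^×)²; places V = {2, 3, 5, 7, 13, 17, 19, 43, 47, ∞}.
(a,b)_43: α=0, u≡25; β=-2, v≡40 (mod 43); (25|43)=+1, (40|43)=+1; sign (−1)^0·+1^-2·+1^0 = +1.
(a,b)_47: α=0, u≡18; β=2, v≡13 (mod 47); (18|47)=+1, (13|47)=-1; sign (−1)^0·+1^2·-1^0 = +1.
(a,b)_7: α=-1, u≡5; β=1, v≡5 (mod 7); (5|7)=-1, (5|7)=-1; sign (−1)^1·-1^1·-1^-1 = -1.
(a,b)_3: α=-1, u≡1; β=-2, v≡2 (mod 3); (1|3)=+1, (2|3)=-1; sign (−1)^0·+1^-2·-1^-1 = -1.
(a,b)_19: α=-2, u≡17; β=0, v≡8 (mod 19); (17|19)=+1, (8|19)=-1; sign (−1)^0·+1^0·-1^-2 = +1.
(a,b)_∞: sgn(-546)=−, sgn(-910)=−, so -1.
(a,b)_2: α=-5, β=-5; u≡7, v≡1 (mod 8); ε(u)ε(v)=1·0, αω(v)=-5·0, βω(u)=-5·0; sum ≡ 0  ⇒  +1.
(a,b)_17: α=0, u≡8; β=-4, v≡2 (mod 17); (8|17)=+1, (2|17)=+1; sign (−1)^0·+1^-4·+1^0 = +1.
(a,b)_5: α=4, u≡4; β=7, v≡2 (mod 5); (4|5)=+1, (2|5)=-1; sign (−1)^0·+1^7·-1^4 = +1.
(a,b)_13: α=3, u≡1; β=7, v≡2 (mod 13); (1|13)=+1, (2|13)=-1; sign (−1)^0·+1^7·-1^3 = -1.
Ram(-546, -910) = {3, 7, 13, ∞}; no ℚ_3-point on the conic.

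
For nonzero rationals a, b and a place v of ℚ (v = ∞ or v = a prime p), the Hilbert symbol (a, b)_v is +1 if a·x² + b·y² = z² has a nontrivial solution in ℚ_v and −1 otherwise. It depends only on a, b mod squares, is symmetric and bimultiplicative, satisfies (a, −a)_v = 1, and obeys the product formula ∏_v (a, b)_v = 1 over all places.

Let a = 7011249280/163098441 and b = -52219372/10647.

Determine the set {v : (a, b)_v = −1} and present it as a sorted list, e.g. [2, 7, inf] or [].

[2, 19]

(a, b) ≡ (1330, -301) mod (ℚ^×)²; places V = {2, 3, 5, 7, 11, 13, 19, 29, 41, 43, ∞}.
(a,b)_43: α=-2, u≡13; β=1, v≡10 (mod 43); (13|43)=+1, (10|43)=+1; sign (−1)^0·+1^1·+1^-2 = +1.
(a,b)_41: α=2, u≡5; β=0, v≡7 (mod 41); (5|41)=+1, (7|41)=-1; sign (−1)^0·+1^0·-1^2 = +1.
(a,b)_7: α=3, u≡4; β=-1, v≡6 (mod 7); (4|7)=+1, (6|7)=-1; sign (−1)^1·+1^-1·-1^3 = +1.
(a,b)_3: α=-6, u≡1; β=-2, v≡2 (mod 3); (1|3)=+1, (2|3)=-1; sign (−1)^0·+1^-2·-1^-6 = +1.
(a,b)_19: α=1, u≡13; β=2, v≡2 (mod 19); (13|19)=-1, (2|19)=-1; sign (−1)^0·-1^2·-1^1 = -1.
(a,b)_11: α=-2, u≡8; β=0, v≡7 (mod 11); (8|11)=-1, (7|11)=-1; sign (−1)^0·-1^0·-1^-2 = +1.
(a,b)_29: α=0, u≡9; β=2, v≡21 (mod 29); (9|29)=+1, (21|29)=-1; sign (−1)^0·+1^2·-1^0 = +1.
(a,b)_5: α=1, u≡1; β=0, v≡4 (mod 5); (1|5)=+1, (4|5)=+1; sign (−1)^0·+1^0·+1^1 = +1.
(a,b)_∞: sgn(1330)=+, sgn(-301)=−, so +1.
(a,b)_13: α=0, u≡4; β=-2, v≡5 (mod 13); (4|13)=+1, (5|13)=-1; sign (−1)^0·+1^-2·-1^0 = +1.
(a,b)_2: α=7, β=2; u≡1, v≡3 (mod 8); ε(u)ε(v)=0·1, αω(v)=7·1, βω(u)=2·0; sum ≡ 1  ⇒  -1.
|Ram(1330, -301)| = 2, even; anisotropic at {2, 19}.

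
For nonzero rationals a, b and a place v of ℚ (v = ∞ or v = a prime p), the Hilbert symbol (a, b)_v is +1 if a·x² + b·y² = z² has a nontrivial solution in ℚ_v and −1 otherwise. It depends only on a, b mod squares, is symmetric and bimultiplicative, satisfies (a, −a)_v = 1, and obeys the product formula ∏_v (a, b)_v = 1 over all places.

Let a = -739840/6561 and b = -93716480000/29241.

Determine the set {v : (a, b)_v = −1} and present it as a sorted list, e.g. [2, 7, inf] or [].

[5, inf]

Mod squares: a ≡ -10, b ≡ -143. Check v ∈ {∞, 2, 3, 5, 11, 13, 17, 19}.
v=5: a=5^1·(≡2), b=5^4·(≡2) mod 5; (2|5)=-1, (2|5)=-1; (−1)^{1·4·2}·(-1)^4·(-1)^1 = -1.
v=11: a=11^0·(≡4), b=11^1·(≡5) mod 11; (4|11)=+1, (5|11)=+1; (−1)^{0·1·5}·(+1)^1·(+1)^0 = +1.
v=19: a=19^0·(≡16), b=19^-2·(≡16) mod 19; (16|19)=+1, (16|19)=+1; (−1)^{0·-2·9}·(+1)^-2·(+1)^0 = +1.
v=17: a=17^2·(≡10), b=17^0·(≡6) mod 17; (10|17)=-1, (6|17)=-1; (−1)^{2·0·8}·(-1)^0·(-1)^2 = +1.
v=∞: -10 < 0 and -143 < 0  ⇒  (a,b)_∞ = -1.
v=2: v_2(a)=9, v_2(b)=20; units ≡ 3, 1 (mod 8); ε·ε+αω+βω = 1·0+9·0+20·1 ≡ 0  ⇒  (a,b)_2 = +1.
v=3: a=3^-8·(≡2), b=3^-4·(≡1) mod 3; (2|3)=-1, (1|3)=+1; (−1)^{-8·-4·1}·(-1)^-4·(+1)^-8 = +1.
v=13: a=13^0·(≡9), b=13^1·(≡11) mod 13; (9|13)=+1, (11|13)=-1; (−1)^{0·1·6}·(+1)^1·(-1)^0 = +1.
|Ram(-10, -143)| = 2, even; anisotropic at {5, ∞}.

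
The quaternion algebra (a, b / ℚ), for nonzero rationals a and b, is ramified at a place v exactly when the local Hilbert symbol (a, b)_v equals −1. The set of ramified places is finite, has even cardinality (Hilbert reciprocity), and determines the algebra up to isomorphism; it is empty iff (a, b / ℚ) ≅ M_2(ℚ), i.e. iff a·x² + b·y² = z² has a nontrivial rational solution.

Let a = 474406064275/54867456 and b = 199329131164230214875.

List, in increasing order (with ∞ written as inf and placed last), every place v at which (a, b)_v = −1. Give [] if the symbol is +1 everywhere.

[2, 17]

(a, b) ≡ (114, 20995) mod (ℚ^×)²; places V = {2, 3, 5, 7, 11, 13, 17, 19, ∞}.
(a,b)_11: α=2, u≡5; β=0, v≡2 (mod 11); (5|11)=+1, (2|11)=-1; sign (−1)^0·+1^0·-1^2 = +1.
(a,b)_13: α=4, u≡12; β=5, v≡10 (mod 13); (12|13)=+1, (10|13)=+1; sign (−1)^0·+1^5·+1^4 = +1.
(a,b)_5: α=2, u≡1; β=3, v≡4 (mod 5); (1|5)=+1, (4|5)=+1; sign (−1)^0·+1^3·+1^2 = +1.
(a,b)_2: α=-9, β=0; u≡1, v≡3 (mod 8); ε(u)ε(v)=0·1, αω(v)=-9·1, βω(u)=0·0; sum ≡ 1  ⇒  -1.
(a,b)_7: α=-2, u≡1; β=2, v≡4 (mod 7); (1|7)=+1, (4|7)=+1; sign (−1)^0·+1^2·+1^-2 = +1.
(a,b)_19: α=1, u≡4; β=3, v≡10 (mod 19); (4|19)=+1, (10|19)=-1; sign (−1)^1·+1^3·-1^1 = +1.
(a,b)_∞: sgn(114)=+, sgn(20995)=+, so +1.
(a,b)_17: α=2, u≡7; β=5, v≡5 (mod 17); (7|17)=-1, (5|17)=-1; sign (−1)^0·-1^5·-1^2 = -1.
(a,b)_3: α=-7, u≡2; β=2, v≡1 (mod 3); (2|3)=-1, (1|3)=+1; sign (−1)^0·-1^2·+1^-7 = +1.
|Ram(114, 20995)| = 2, even; anisotropic at {2, 17}.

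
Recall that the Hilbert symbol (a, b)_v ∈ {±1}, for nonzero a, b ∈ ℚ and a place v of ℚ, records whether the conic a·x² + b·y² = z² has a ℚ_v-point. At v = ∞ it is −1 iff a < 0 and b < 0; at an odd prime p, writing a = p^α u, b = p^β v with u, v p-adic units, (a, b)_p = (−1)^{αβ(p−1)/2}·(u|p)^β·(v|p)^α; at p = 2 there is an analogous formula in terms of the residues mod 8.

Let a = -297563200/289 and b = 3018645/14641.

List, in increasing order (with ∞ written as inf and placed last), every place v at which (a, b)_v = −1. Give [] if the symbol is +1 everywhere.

Mod squares: a ≡ -1537, b ≡ 5. Check v ∈ {∞, 2, 3, 5, 7, 11, 17, 29, 37, 53}.
v=17: a=17^-2·(≡6), b=17^0·(≡10) mod 17; (6|17)=-1, (10|17)=-1; (−1)^{-2·0·8}·(-1)^0·(-1)^-2 = +1.
v=5: a=5^2·(≡3), b=5^1·(≡4) mod 5; (3|5)=-1, (4|5)=+1; (−1)^{2·1·2}·(-1)^1·(+1)^2 = -1.
v=37: a=37^0·(≡14), b=37^2·(≡35) mod 37; (14|37)=-1, (35|37)=-1; (−1)^{0·2·18}·(-1)^2·(-1)^0 = +1.
v=11: a=11^2·(≡5), b=11^-4·(≡3) mod 11; (5|11)=+1, (3|11)=+1; (−1)^{2·-4·5}·(+1)^-4·(+1)^2 = +1.
v=7: a=7^0·(≡5), b=7^2·(≡3) mod 7; (5|7)=-1, (3|7)=-1; (−1)^{0·2·3}·(-1)^2·(-1)^0 = +1.
v=2: v_2(a)=6, v_2(b)=0; units ≡ 7, 5 (mod 8); ε·ε+αω+βω = 1·0+6·1+0·0 ≡ 0  ⇒  (a,b)_2 = +1.
v=53: a=53^1·(≡44), b=53^0·(≡39) mod 53; (44|53)=+1, (39|53)=-1; (−1)^{1·0·26}·(+1)^0·(-1)^1 = -1.
v=∞: -1537 < 0 and 5 > 0  ⇒  (a,b)_∞ = +1.
v=3: a=3^0·(≡2), b=3^2·(≡2) mod 3; (2|3)=-1, (2|3)=-1; (−1)^{0·2·1}·(-1)^2·(-1)^0 = +1.
v=29: a=29^1·(≡20), b=29^0·(≡13) mod 29; (20|29)=+1, (13|29)=+1; (−1)^{1·0·14}·(+1)^0·(+1)^1 = +1.
|Ram(-1537, 5)| = 2, even; anisotropic at {5, 53}.

[5, 53]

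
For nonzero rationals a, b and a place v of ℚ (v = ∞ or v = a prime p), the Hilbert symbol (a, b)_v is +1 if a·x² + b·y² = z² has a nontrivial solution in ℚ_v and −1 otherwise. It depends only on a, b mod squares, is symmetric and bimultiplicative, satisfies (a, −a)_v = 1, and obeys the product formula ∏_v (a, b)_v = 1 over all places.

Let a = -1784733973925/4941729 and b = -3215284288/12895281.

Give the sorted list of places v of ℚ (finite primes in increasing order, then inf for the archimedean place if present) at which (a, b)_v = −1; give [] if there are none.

[2, 29, 41, inf]

Mod squares: a ≡ -1732373, b ≡ -59737. Check v ∈ {∞, 2, 3, 5, 7, 13, 19, 29, 31, 41, 47}.
v=19: a=19^-2·(≡7), b=19^-2·(≡3) mod 19; (7|19)=+1, (3|19)=-1; (−1)^{-2·-2·9}·(+1)^-2·(-1)^-2 = +1.
v=5: a=5^2·(≡2), b=5^0·(≡2) mod 5; (2|5)=-1, (2|5)=-1; (−1)^{2·0·2}·(-1)^0·(-1)^2 = +1.
v=13: a=13^-2·(≡5), b=13^0·(≡2) mod 13; (5|13)=-1, (2|13)=-1; (−1)^{-2·0·6}·(-1)^0·(-1)^-2 = +1.
v=41: a=41^1·(≡4), b=41^1·(≡17) mod 41; (4|41)=+1, (17|41)=-1; (−1)^{1·1·20}·(+1)^1·(-1)^1 = -1.
v=∞: -1732373 < 0 and -59737 < 0  ⇒  (a,b)_∞ = -1.
v=2: v_2(a)=0, v_2(b)=6; units ≡ 3, 7 (mod 8); ε·ε+αω+βω = 1·1+0·0+6·1 ≡ 1  ⇒  (a,b)_2 = -1.
v=3: a=3^-4·(≡1), b=3^-6·(≡2) mod 3; (1|3)=+1, (2|3)=-1; (−1)^{-4·-6·1}·(+1)^-6·(-1)^-4 = +1.
v=47: a=47^1·(≡3), b=47^1·(≡20) mod 47; (3|47)=+1, (20|47)=-1; (−1)^{1·1·23}·(+1)^1·(-1)^1 = +1.
v=7: a=7^2·(≡2), b=7^-2·(≡2) mod 7; (2|7)=+1, (2|7)=+1; (−1)^{2·-2·3}·(+1)^-2·(+1)^2 = +1.
v=31: a=31^1·(≡19), b=31^1·(≡17) mod 31; (19|31)=+1, (17|31)=-1; (−1)^{1·1·15}·(+1)^1·(-1)^1 = +1.
v=29: a=29^3·(≡15), b=29^2·(≡10) mod 29; (15|29)=-1, (10|29)=-1; (−1)^{3·2·14}·(-1)^2·(-1)^3 = -1.
Ram(-1732373, -59737) = {2, 29, 41, ∞}; no ℚ_2-point on the conic.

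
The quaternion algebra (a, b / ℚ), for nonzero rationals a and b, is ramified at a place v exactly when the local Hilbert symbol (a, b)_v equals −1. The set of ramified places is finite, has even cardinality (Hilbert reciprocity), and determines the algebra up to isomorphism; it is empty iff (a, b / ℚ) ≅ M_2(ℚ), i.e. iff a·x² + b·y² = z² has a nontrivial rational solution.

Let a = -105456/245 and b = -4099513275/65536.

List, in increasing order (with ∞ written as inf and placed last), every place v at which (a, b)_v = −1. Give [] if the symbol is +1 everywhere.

[13, inf]

Mod squares: a ≡ -195, b ≡ -11. Check v ∈ {∞, 2, 3, 5, 7, 11, 13}.
v=13: a=13^3·(≡11), b=13^2·(≡6) mod 13; (11|13)=-1, (6|13)=-1; (−1)^{3·2·6}·(-1)^2·(-1)^3 = -1.
v=7: a=7^-2·(≡4), b=7^0·(≡5) mod 7; (4|7)=+1, (5|7)=-1; (−1)^{-2·0·3}·(+1)^0·(-1)^-2 = +1.
v=3: a=3^1·(≡1), b=3^6·(≡1) mod 3; (1|3)=+1, (1|3)=+1; (−1)^{1·6·1}·(+1)^6·(+1)^1 = +1.
v=11: a=11^0·(≡4), b=11^3·(≡7) mod 11; (4|11)=+1, (7|11)=-1; (−1)^{0·3·5}·(+1)^3·(-1)^0 = +1.
v=∞: -195 < 0 and -11 < 0  ⇒  (a,b)_∞ = -1.
v=5: a=5^-1·(≡1), b=5^2·(≡4) mod 5; (1|5)=+1, (4|5)=+1; (−1)^{-1·2·2}·(+1)^2·(+1)^-1 = +1.
v=2: v_2(a)=4, v_2(b)=-16; units ≡ 5, 5 (mod 8); ε·ε+αω+βω = 0·0+4·1+-16·1 ≡ 0  ⇒  (a,b)_2 = +1.
(-195, -11 / ℚ) ramifies at {13, ∞}: a division algebra.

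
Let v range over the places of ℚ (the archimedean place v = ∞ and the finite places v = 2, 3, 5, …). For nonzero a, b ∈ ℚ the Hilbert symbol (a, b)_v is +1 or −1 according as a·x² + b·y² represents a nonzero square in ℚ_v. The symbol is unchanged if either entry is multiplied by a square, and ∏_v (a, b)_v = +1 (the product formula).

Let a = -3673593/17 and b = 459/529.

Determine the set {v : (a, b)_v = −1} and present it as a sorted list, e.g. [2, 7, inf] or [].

[2, 3, 11, 19]

Mod squares: a ≡ -771001, b ≡ 51. Check v ∈ {∞, 2, 3, 7, 11, 17, 19, 23, 31}.
v=2: v_2(a)=0, v_2(b)=0; units ≡ 7, 3 (mod 8); ε·ε+αω+βω = 1·1+0·1+0·0 ≡ 1  ⇒  (a,b)_2 = -1.
v=17: a=17^-1·(≡5), b=17^1·(≡5) mod 17; (5|17)=-1, (5|17)=-1; (−1)^{-1·1·8}·(-1)^1·(-1)^-1 = +1.
v=19: a=19^1·(≡11), b=19^0·(≡18) mod 19; (11|19)=+1, (18|19)=-1; (−1)^{1·0·9}·(+1)^0·(-1)^1 = -1.
v=31: a=31^1·(≡17), b=31^0·(≡28) mod 31; (17|31)=-1, (28|31)=+1; (−1)^{1·0·15}·(-1)^0·(+1)^1 = +1.
v=7: a=7^1·(≡4), b=7^0·(≡1) mod 7; (4|7)=+1, (1|7)=+1; (−1)^{1·0·3}·(+1)^0·(+1)^1 = +1.
v=3: a=3^4·(≡2), b=3^3·(≡2) mod 3; (2|3)=-1, (2|3)=-1; (−1)^{4·3·1}·(-1)^3·(-1)^4 = -1.
v=∞: -771001 < 0 and 51 > 0  ⇒  (a,b)_∞ = +1.
v=11: a=11^1·(≡5), b=11^0·(≡8) mod 11; (5|11)=+1, (8|11)=-1; (−1)^{1·0·5}·(+1)^0·(-1)^1 = -1.
v=23: a=23^0·(≡17), b=23^-2·(≡22) mod 23; (17|23)=-1, (22|23)=-1; (−1)^{0·-2·11}·(-1)^-2·(-1)^0 = +1.
(-771001, 51 / ℚ) ramifies at {2, 3, 11, 19}: a division algebra.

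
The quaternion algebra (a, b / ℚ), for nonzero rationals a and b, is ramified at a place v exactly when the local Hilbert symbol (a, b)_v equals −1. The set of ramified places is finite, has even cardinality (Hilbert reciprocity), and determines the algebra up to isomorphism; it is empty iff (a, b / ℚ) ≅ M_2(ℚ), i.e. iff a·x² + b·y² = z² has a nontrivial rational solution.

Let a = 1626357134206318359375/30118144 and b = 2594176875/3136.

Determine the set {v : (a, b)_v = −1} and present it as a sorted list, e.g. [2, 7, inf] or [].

[2, 3]

Mod squares: a ≡ 87, b ≡ 51243. Check v ∈ {∞, 2, 3, 5, 7, 19, 29, 31}.
v=29: a=29^3·(≡19), b=29^1·(≡19) mod 29; (19|29)=-1, (19|29)=-1; (−1)^{3·1·14}·(-1)^1·(-1)^3 = +1.
v=19: a=19^2·(≡9), b=19^1·(≡10) mod 19; (9|19)=+1, (10|19)=-1; (−1)^{2·1·9}·(+1)^1·(-1)^2 = +1.
v=5: a=5^10·(≡3), b=5^4·(≡3) mod 5; (3|5)=-1, (3|5)=-1; (−1)^{10·4·2}·(-1)^4·(-1)^10 = +1.
v=31: a=31^2·(≡19), b=31^1·(≡4) mod 31; (19|31)=+1, (4|31)=+1; (−1)^{2·1·15}·(+1)^1·(+1)^2 = +1.
v=3: a=3^9·(≡2), b=3^5·(≡2) mod 3; (2|3)=-1, (2|3)=-1; (−1)^{9·5·1}·(-1)^5·(-1)^9 = -1.
v=∞: 87 > 0 and 51243 > 0  ⇒  (a,b)_∞ = +1.
v=7: a=7^-6·(≡3), b=7^-2·(≡3) mod 7; (3|7)=-1, (3|7)=-1; (−1)^{-6·-2·3}·(-1)^-2·(-1)^-6 = +1.
v=2: v_2(a)=-8, v_2(b)=-6; units ≡ 7, 3 (mod 8); ε·ε+αω+βω = 1·1+-8·1+-6·0 ≡ 1  ⇒  (a,b)_2 = -1.
(87, 51243 / ℚ) ramifies at {2, 3}: a division algebra.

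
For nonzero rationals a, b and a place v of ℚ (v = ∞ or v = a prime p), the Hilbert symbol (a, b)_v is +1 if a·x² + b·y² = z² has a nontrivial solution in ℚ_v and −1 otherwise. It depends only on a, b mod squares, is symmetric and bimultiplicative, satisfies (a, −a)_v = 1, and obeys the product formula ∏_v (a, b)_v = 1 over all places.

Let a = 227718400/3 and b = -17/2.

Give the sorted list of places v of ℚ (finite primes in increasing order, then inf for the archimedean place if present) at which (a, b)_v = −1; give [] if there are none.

(a, b) ≡ (106743, -34) mod (ℚ^×)²; places V = {2, 3, 5, 7, 13, 17, 23, ∞}.
(a,b)_7: α=1, u≡3; β=0, v≡2 (mod 7); (3|7)=-1, (2|7)=+1; sign (−1)^0·-1^0·+1^1 = +1.
(a,b)_13: α=1, u≡5; β=0, v≡11 (mod 13); (5|13)=-1, (11|13)=-1; sign (−1)^0·-1^0·-1^1 = -1.
(a,b)_17: α=1, u≡11; β=1, v≡8 (mod 17); (11|17)=-1, (8|17)=+1; sign (−1)^0·-1^1·+1^1 = -1.
(a,b)_2: α=8, β=-1; u≡7, v≡7 (mod 8); ε(u)ε(v)=1·1, αω(v)=8·0, βω(u)=-1·0; sum ≡ 1  ⇒  -1.
(a,b)_5: α=2, u≡2; β=0, v≡4 (mod 5); (2|5)=-1, (4|5)=+1; sign (−1)^0·-1^0·+1^2 = +1.
(a,b)_23: α=1, u≡12; β=0, v≡3 (mod 23); (12|23)=+1, (3|23)=+1; sign (−1)^0·+1^0·+1^1 = +1.
(a,b)_∞: sgn(106743)=+, sgn(-34)=−, so +1.
(a,b)_3: α=-1, u≡1; β=0, v≡2 (mod 3); (1|3)=+1, (2|3)=-1; sign (−1)^0·+1^0·-1^-1 = -1.
|Ram(106743, -34)| = 4, even; anisotropic at {2, 3, 13, 17}.

[2, 3, 13, 17]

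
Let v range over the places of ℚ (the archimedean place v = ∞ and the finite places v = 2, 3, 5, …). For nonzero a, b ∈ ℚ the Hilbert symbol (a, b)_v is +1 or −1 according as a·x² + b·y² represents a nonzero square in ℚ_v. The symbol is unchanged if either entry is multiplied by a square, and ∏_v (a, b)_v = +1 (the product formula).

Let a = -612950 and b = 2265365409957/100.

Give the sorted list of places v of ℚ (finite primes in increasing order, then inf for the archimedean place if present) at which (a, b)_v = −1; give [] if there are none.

(a, b) ≡ (-24518, 18387557) mod (ℚ^×)²; places V = {2, 3, 5, 13, 17, 23, 31, 37, 41, ∞}.
(a,b)_37: α=0, u≡29; β=1, v≡35 (mod 37); (29|37)=-1, (35|37)=-1; sign (−1)^0·-1^1·-1^0 = -1.
(a,b)_2: α=1, β=-2; u≡5, v≡5 (mod 8); ε(u)ε(v)=0·0, αω(v)=1·1, βω(u)=-2·1; sum ≡ 1  ⇒  -1.
(a,b)_23: α=1, u≡7; β=1, v≡9 (mod 23); (7|23)=-1, (9|23)=+1; sign (−1)^1·-1^1·+1^1 = +1.
(a,b)_17: α=0, u≡2; β=1, v≡4 (mod 17); (2|17)=+1, (4|17)=+1; sign (−1)^0·+1^1·+1^0 = +1.
(a,b)_31: α=0, u≡13; β=1, v≡24 (mod 31); (13|31)=-1, (24|31)=-1; sign (−1)^0·-1^1·-1^0 = -1.
(a,b)_41: α=1, u≡15; β=1, v≡14 (mod 41); (15|41)=-1, (14|41)=-1; sign (−1)^0·-1^1·-1^1 = +1.
(a,b)_∞: sgn(-24518)=−, sgn(18387557)=+, so +1.
(a,b)_3: α=0, u≡1; β=6, v≡2 (mod 3); (1|3)=+1, (2|3)=-1; sign (−1)^0·+1^6·-1^0 = +1.
(a,b)_13: α=1, u≡1; β=2, v≡5 (mod 13); (1|13)=+1, (5|13)=-1; sign (−1)^0·+1^2·-1^1 = -1.
(a,b)_5: α=2, u≡2; β=-2, v≡3 (mod 5); (2|5)=-1, (3|5)=-1; sign (−1)^0·-1^-2·-1^2 = +1.
|Ram(-24518, 18387557)| = 4, even; anisotropic at {2, 13, 31, 37}.

[2, 13, 31, 37]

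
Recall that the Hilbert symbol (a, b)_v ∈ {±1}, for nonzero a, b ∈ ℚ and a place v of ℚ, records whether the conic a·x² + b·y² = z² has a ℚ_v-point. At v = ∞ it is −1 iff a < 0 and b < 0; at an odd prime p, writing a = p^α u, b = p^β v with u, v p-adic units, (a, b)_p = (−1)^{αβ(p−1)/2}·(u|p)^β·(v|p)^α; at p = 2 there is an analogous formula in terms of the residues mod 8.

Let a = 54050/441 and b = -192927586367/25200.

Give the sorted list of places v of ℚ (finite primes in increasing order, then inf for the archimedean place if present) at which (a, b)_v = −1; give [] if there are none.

[7, 23, 41, 47]

Mod squares: a ≡ 2162, b ≡ -12944561. Check v ∈ {∞, 2, 3, 5, 7, 17, 19, 23, 37, 41, 47, 53}.
v=3: a=3^-2·(≡2), b=3^-2·(≡1) mod 3; (2|3)=-1, (1|3)=+1; (−1)^{-2·-2·1}·(-1)^-2·(+1)^-2 = +1.
v=37: a=37^0·(≡27), b=37^1·(≡20) mod 37; (27|37)=+1, (20|37)=-1; (−1)^{0·1·18}·(+1)^1·(-1)^0 = +1.
v=53: a=53^0·(≡15), b=53^1·(≡36) mod 53; (15|53)=+1, (36|53)=+1; (−1)^{0·1·26}·(+1)^1·(+1)^0 = +1.
v=7: a=7^-2·(≡5), b=7^-1·(≡1) mod 7; (5|7)=-1, (1|7)=+1; (−1)^{-2·-1·3}·(-1)^-1·(+1)^-2 = -1.
v=∞: 2162 > 0 and -12944561 < 0  ⇒  (a,b)_∞ = +1.
v=2: v_2(a)=1, v_2(b)=-4; units ≡ 1, 7 (mod 8); ε·ε+αω+βω = 0·1+1·0+-4·0 ≡ 0  ⇒  (a,b)_2 = +1.
v=23: a=23^1·(≡1), b=23^1·(≡2) mod 23; (1|23)=+1, (2|23)=+1; (−1)^{1·1·11}·(+1)^1·(+1)^1 = -1.
v=5: a=5^2·(≡2), b=5^-2·(≡1) mod 5; (2|5)=-1, (1|5)=+1; (−1)^{2·-2·2}·(-1)^-2·(+1)^2 = +1.
v=47: a=47^1·(≡43), b=47^0·(≡11) mod 47; (43|47)=-1, (11|47)=-1; (−1)^{1·0·23}·(-1)^0·(-1)^1 = -1.
v=19: a=19^0·(≡13), b=19^2·(≡6) mod 19; (13|19)=-1, (6|19)=+1; (−1)^{0·2·9}·(-1)^2·(+1)^0 = +1.
v=17: a=17^0·(≡10), b=17^2·(≡2) mod 17; (10|17)=-1, (2|17)=+1; (−1)^{0·2·8}·(-1)^2·(+1)^0 = +1.
v=41: a=41^0·(≡7), b=41^1·(≡5) mod 41; (7|41)=-1, (5|41)=+1; (−1)^{0·1·20}·(-1)^1·(+1)^0 = -1.
|Ram(2162, -12944561)| = 4, even; anisotropic at {7, 23, 41, 47}.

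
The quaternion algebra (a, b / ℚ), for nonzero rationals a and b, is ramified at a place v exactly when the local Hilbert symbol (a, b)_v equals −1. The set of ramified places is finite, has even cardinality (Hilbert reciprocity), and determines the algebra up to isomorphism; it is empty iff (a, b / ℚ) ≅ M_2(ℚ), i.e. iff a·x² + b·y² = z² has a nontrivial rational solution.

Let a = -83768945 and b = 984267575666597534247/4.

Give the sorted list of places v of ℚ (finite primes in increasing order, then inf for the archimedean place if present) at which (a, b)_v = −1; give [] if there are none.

[2, 5, 13, 17]

(a, b) ≡ (-45305, 389623) mod (ℚ^×)²; places V = {2, 3, 5, 13, 17, 41, 43, ∞}.
(a,b)_41: α=1, u≡8; β=3, v≡40 (mod 41); (8|41)=+1, (40|41)=+1; sign (−1)^0·+1^3·+1^1 = +1.
(a,b)_5: α=1, u≡1; β=0, v≡3 (mod 5); (1|5)=+1, (3|5)=-1; sign (−1)^0·+1^0·-1^1 = -1.
(a,b)_17: α=1, u≡1; β=3, v≡12 (mod 17); (1|17)=+1, (12|17)=-1; sign (−1)^0·+1^3·-1^1 = -1.
(a,b)_43: α=2, u≡17; β=5, v≡25 (mod 43); (17|43)=+1, (25|43)=+1; sign (−1)^0·+1^5·+1^2 = +1.
(a,b)_13: α=1, u≡10; β=3, v≡2 (mod 13); (10|13)=+1, (2|13)=-1; sign (−1)^0·+1^3·-1^1 = -1.
(a,b)_2: α=0, β=-2; u≡7, v≡7 (mod 8); ε(u)ε(v)=1·1, αω(v)=0·0, βω(u)=-2·0; sum ≡ 1  ⇒  -1.
(a,b)_∞: sgn(-45305)=−, sgn(389623)=+, so +1.
(a,b)_3: α=0, u≡1; β=2, v≡1 (mod 3); (1|3)=+1, (1|3)=+1; sign (−1)^0·+1^2·+1^0 = +1.
|Ram(-45305, 389623)| = 4, even; anisotropic at {2, 5, 13, 17}.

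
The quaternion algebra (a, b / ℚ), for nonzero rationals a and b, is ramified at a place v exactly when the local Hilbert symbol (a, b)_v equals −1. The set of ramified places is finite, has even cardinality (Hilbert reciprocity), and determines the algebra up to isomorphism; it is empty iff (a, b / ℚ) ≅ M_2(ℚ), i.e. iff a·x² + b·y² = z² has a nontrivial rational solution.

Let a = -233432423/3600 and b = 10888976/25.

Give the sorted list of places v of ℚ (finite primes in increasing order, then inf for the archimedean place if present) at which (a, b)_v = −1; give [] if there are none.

[17, 43]

(a, b) ≡ (-97223, 13889) mod (ℚ^×)²; places V = {2, 3, 5, 7, 17, 19, 43, ∞}.
(a,b)_19: α=1, u≡8; β=1, v≡17 (mod 19); (8|19)=-1, (17|19)=+1; sign (−1)^1·-1^1·+1^1 = +1.
(a,b)_3: α=-2, u≡1; β=0, v≡2 (mod 3); (1|3)=+1, (2|3)=-1; sign (−1)^0·+1^0·-1^-2 = +1.
(a,b)_2: α=-4, β=4; u≡1, v≡1 (mod 8); ε(u)ε(v)=0·0, αω(v)=-4·0, βω(u)=4·0; sum ≡ 0  ⇒  +1.
(a,b)_43: α=1, u≡32; β=1, v≡26 (mod 43); (32|43)=-1, (26|43)=-1; sign (−1)^1·-1^1·-1^1 = -1.
(a,b)_7: α=5, u≡3; β=2, v≡4 (mod 7); (3|7)=-1, (4|7)=+1; sign (−1)^0·-1^2·+1^5 = +1.
(a,b)_17: α=1, u≡7; β=1, v≡13 (mod 17); (7|17)=-1, (13|17)=+1; sign (−1)^0·-1^1·+1^1 = -1.
(a,b)_5: α=-2, u≡3; β=-2, v≡1 (mod 5); (3|5)=-1, (1|5)=+1; sign (−1)^0·-1^-2·+1^-2 = +1.
(a,b)_∞: sgn(-97223)=−, sgn(13889)=+, so +1.
|Ram(-97223, 13889)| = 2, even; anisotropic at {17, 43}.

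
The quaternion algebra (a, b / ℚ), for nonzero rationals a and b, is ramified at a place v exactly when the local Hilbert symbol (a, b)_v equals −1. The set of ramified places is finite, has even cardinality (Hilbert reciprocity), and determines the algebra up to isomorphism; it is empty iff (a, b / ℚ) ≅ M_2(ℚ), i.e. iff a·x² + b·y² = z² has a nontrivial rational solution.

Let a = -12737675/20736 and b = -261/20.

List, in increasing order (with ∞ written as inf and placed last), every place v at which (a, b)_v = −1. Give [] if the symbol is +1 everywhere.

(a, b) ≡ (-1763, -145) mod (ℚ^×)²; places V = {2, 3, 5, 17, 29, 41, 43, ∞}.
(a,b)_17: α=2, u≡7; β=0, v≡15 (mod 17); (7|17)=-1, (15|17)=+1; sign (−1)^0·-1^0·+1^2 = +1.
(a,b)_43: α=1, u≡26; β=0, v≡2 (mod 43); (26|43)=-1, (2|43)=-1; sign (−1)^0·-1^0·-1^1 = -1.
(a,b)_2: α=-8, β=-2; u≡5, v≡7 (mod 8); ε(u)ε(v)=0·1, αω(v)=-8·0, βω(u)=-2·1; sum ≡ 0  ⇒  +1.
(a,b)_3: α=-4, u≡1; β=2, v≡2 (mod 3); (1|3)=+1, (2|3)=-1; sign (−1)^0·+1^2·-1^-4 = +1.
(a,b)_5: α=2, u≡3; β=-1, v≡1 (mod 5); (3|5)=-1, (1|5)=+1; sign (−1)^0·-1^-1·+1^2 = -1.
(a,b)_41: α=1, u≡10; β=0, v≡30 (mod 41); (10|41)=+1, (30|41)=-1; sign (−1)^0·+1^0·-1^1 = -1.
(a,b)_29: α=0, u≡24; β=1, v≡1 (mod 29); (24|29)=+1, (1|29)=+1; sign (−1)^0·+1^1·+1^0 = +1.
(a,b)_∞: sgn(-1763)=−, sgn(-145)=−, so -1.
(-1763, -145 / ℚ) ramifies at {5, 41, 43, ∞}: a division algebra.

[5, 41, 43, inf]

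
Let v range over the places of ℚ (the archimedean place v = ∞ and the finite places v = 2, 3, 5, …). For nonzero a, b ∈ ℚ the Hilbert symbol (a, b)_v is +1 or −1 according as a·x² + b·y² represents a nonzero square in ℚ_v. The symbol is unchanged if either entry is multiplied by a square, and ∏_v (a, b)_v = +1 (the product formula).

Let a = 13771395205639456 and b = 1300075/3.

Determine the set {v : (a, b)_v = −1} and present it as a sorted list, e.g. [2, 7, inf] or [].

(a, b) ≡ (318274, 156009) mod (ℚ^×)²; places V = {2, 3, 5, 7, 11, 17, 19, 23, 37, ∞}.
(a,b)_37: α=1, u≡35; β=0, v≡2 (mod 37); (35|37)=-1, (2|37)=-1; sign (−1)^0·-1^0·-1^1 = -1.
(a,b)_∞: sgn(318274)=+, sgn(156009)=+, so +1.
(a,b)_5: α=0, u≡1; β=2, v≡1 (mod 5); (1|5)=+1, (1|5)=+1; sign (−1)^0·+1^2·+1^0 = +1.
(a,b)_2: α=5, β=0; u≡1, v≡1 (mod 8); ε(u)ε(v)=0·0, αω(v)=5·0, βω(u)=0·0; sum ≡ 0  ⇒  +1.
(a,b)_7: α=2, u≡5; β=1, v≡5 (mod 7); (5|7)=-1, (5|7)=-1; sign (−1)^0·-1^1·-1^2 = -1.
(a,b)_17: α=3, u≡12; β=1, v≡3 (mod 17); (12|17)=-1, (3|17)=-1; sign (−1)^0·-1^1·-1^3 = +1.
(a,b)_23: α=3, u≡7; β=1, v≡20 (mod 23); (7|23)=-1, (20|23)=-1; sign (−1)^1·-1^1·-1^3 = -1.
(a,b)_11: α=1, u≡5; β=0, v≡6 (mod 11); (5|11)=+1, (6|11)=-1; sign (−1)^0·+1^0·-1^1 = -1.
(a,b)_19: α=2, u≡4; β=1, v≡2 (mod 19); (4|19)=+1, (2|19)=-1; sign (−1)^0·+1^1·-1^2 = +1.
(a,b)_3: α=0, u≡1; β=-1, v≡1 (mod 3); (1|3)=+1, (1|3)=+1; sign (−1)^0·+1^-1·+1^0 = +1.
|Ram(318274, 156009)| = 4, even; anisotropic at {7, 11, 23, 37}.

[7, 11, 23, 37]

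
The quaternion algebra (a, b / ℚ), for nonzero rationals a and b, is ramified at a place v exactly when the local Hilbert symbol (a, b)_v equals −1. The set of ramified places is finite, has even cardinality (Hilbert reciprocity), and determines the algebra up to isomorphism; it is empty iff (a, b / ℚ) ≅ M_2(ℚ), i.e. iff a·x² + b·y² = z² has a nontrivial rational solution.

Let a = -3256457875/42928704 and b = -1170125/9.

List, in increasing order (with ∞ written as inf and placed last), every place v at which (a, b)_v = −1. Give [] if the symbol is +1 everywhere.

[5, 11, 37, inf]

(a, b) ≡ (-2035, -46805) mod (ℚ^×)²; places V = {2, 3, 5, 7, 11, 13, 23, 37, ∞}.
(a,b)_23: α=2, u≡16; β=1, v≡18 (mod 23); (16|23)=+1, (18|23)=+1; sign (−1)^0·+1^1·+1^2 = +1.
(a,b)_∞: sgn(-2035)=−, sgn(-46805)=−, so -1.
(a,b)_7: α=-2, u≡2; β=0, v≡1 (mod 7); (2|7)=+1, (1|7)=+1; sign (−1)^0·+1^0·+1^-2 = +1.
(a,b)_37: α=1, u≡13; β=1, v≡34 (mod 37); (13|37)=-1, (34|37)=+1; sign (−1)^0·-1^1·+1^1 = -1.
(a,b)_2: α=-6, β=0; u≡5, v≡3 (mod 8); ε(u)ε(v)=0·1, αω(v)=-6·1, βω(u)=0·1; sum ≡ 0  ⇒  +1.
(a,b)_5: α=3, u≡3; β=3, v≡1 (mod 5); (3|5)=-1, (1|5)=+1; sign (−1)^0·-1^3·+1^3 = -1.
(a,b)_11: α=3, u≡10; β=1, v≡8 (mod 11); (10|11)=-1, (8|11)=-1; sign (−1)^1·-1^1·-1^3 = -1.
(a,b)_13: α=-2, u≡2; β=0, v≡2 (mod 13); (2|13)=-1, (2|13)=-1; sign (−1)^0·-1^0·-1^-2 = +1.
(a,b)_3: α=-4, u≡2; β=-2, v≡1 (mod 3); (2|3)=-1, (1|3)=+1; sign (−1)^0·-1^-2·+1^-4 = +1.
Ram(-2035, -46805) = {5, 11, 37, ∞}; no ℚ_5-point on the conic.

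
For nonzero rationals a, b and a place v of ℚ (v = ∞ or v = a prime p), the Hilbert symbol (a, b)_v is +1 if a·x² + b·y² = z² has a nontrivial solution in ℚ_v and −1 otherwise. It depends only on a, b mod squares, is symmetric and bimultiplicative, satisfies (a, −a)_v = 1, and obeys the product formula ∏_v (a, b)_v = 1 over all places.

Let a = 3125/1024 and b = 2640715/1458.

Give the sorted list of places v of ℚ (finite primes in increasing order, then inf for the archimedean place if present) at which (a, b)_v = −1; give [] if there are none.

(a, b) ≡ (5, 14630) mod (ℚ^×)²; places V = {2, 3, 5, 7, 11, 19, ∞}.
(a,b)_11: α=0, u≡1; β=1, v≡2 (mod 11); (1|11)=+1, (2|11)=-1; sign (−1)^0·+1^1·-1^0 = +1.
(a,b)_5: α=5, u≡4; β=1, v≡1 (mod 5); (4|5)=+1, (1|5)=+1; sign (−1)^0·+1^1·+1^5 = +1.
(a,b)_2: α=-10, β=-1; u≡5, v≡3 (mod 8); ε(u)ε(v)=0·1, αω(v)=-10·1, βω(u)=-1·1; sum ≡ 1  ⇒  -1.
(a,b)_∞: sgn(5)=+, sgn(14630)=+, so +1.
(a,b)_7: α=0, u≡5; β=1, v≡4 (mod 7); (5|7)=-1, (4|7)=+1; sign (−1)^0·-1^1·+1^0 = -1.
(a,b)_19: α=0, u≡5; β=3, v≡18 (mod 19); (5|19)=+1, (18|19)=-1; sign (−1)^0·+1^3·-1^0 = +1.
(a,b)_3: α=0, u≡2; β=-6, v≡2 (mod 3); (2|3)=-1, (2|3)=-1; sign (−1)^0·-1^-6·-1^0 = +1.
|Ram(5, 14630)| = 2, even; anisotropic at {2, 7}.

[2, 7]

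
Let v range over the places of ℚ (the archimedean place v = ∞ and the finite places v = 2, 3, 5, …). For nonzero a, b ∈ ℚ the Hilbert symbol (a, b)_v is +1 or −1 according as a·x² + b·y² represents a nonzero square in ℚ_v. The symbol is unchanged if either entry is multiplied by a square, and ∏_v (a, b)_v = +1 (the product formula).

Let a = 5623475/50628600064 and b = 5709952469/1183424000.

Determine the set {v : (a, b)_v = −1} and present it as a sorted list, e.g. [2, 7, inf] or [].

[13, 17]

Mod squares: a ≡ 11, b ≡ 24310. Check v ∈ {∞, 2, 5, 7, 11, 13, 17, 23, 41}.
v=17: a=17^0·(≡6), b=17^3·(≡1) mod 17; (6|17)=-1, (1|17)=+1; (−1)^{0·3·8}·(-1)^3·(+1)^0 = -1.
v=∞: 11 > 0 and 24310 > 0  ⇒  (a,b)_∞ = +1.
v=23: a=23^0·(≡21), b=23^2·(≡11) mod 23; (21|23)=-1, (11|23)=-1; (−1)^{0·2·11}·(-1)^2·(-1)^0 = +1.
v=13: a=13^2·(≡7), b=13^3·(≡6) mod 13; (7|13)=-1, (6|13)=-1; (−1)^{2·3·6}·(-1)^3·(-1)^2 = -1.
v=2: v_2(a)=-8, v_2(b)=-9; units ≡ 3, 3 (mod 8); ε·ε+αω+βω = 1·1+-8·1+-9·1 ≡ 0  ⇒  (a,b)_2 = +1.
v=41: a=41^-2·(≡17), b=41^-2·(≡6) mod 41; (17|41)=-1, (6|41)=-1; (−1)^{-2·-2·20}·(-1)^-2·(-1)^-2 = +1.
v=7: a=7^-6·(≡1), b=7^0·(≡6) mod 7; (1|7)=+1, (6|7)=-1; (−1)^{-6·0·3}·(+1)^0·(-1)^-6 = +1.
v=11: a=11^3·(≡5), b=11^-1·(≡8) mod 11; (5|11)=+1, (8|11)=-1; (−1)^{3·-1·5}·(+1)^-1·(-1)^3 = +1.
v=5: a=5^2·(≡1), b=5^-3·(≡2) mod 5; (1|5)=+1, (2|5)=-1; (−1)^{2·-3·2}·(+1)^-3·(-1)^2 = +1.
|Ram(11, 24310)| = 2, even; anisotropic at {13, 17}.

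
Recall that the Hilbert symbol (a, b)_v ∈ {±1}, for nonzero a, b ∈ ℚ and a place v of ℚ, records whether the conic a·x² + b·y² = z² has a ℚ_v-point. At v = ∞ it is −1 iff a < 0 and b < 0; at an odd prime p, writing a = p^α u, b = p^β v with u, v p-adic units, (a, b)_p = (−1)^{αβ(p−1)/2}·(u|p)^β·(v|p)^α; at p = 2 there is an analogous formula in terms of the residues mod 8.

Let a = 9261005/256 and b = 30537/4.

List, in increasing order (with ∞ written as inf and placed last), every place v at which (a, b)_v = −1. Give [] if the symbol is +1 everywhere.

[5, 13, 17, 29]

(a, b) ≡ (32045, 377) mod (ℚ^×)²; places V = {2, 3, 5, 13, 17, 29, ∞}.
(a,b)_∞: sgn(32045)=+, sgn(377)=+, so +1.
(a,b)_29: α=1, u≡18; β=1, v≡24 (mod 29); (18|29)=-1, (24|29)=+1; sign (−1)^0·-1^1·+1^1 = -1.
(a,b)_5: α=1, u≡1; β=0, v≡3 (mod 5); (1|5)=+1, (3|5)=-1; sign (−1)^0·+1^0·-1^1 = -1.
(a,b)_2: α=-8, β=-2; u≡5, v≡1 (mod 8); ε(u)ε(v)=0·0, αω(v)=-8·0, βω(u)=-2·1; sum ≡ 0  ⇒  +1.
(a,b)_17: α=3, u≡15; β=0, v≡14 (mod 17); (15|17)=+1, (14|17)=-1; sign (−1)^0·+1^0·-1^3 = -1.
(a,b)_3: α=0, u≡2; β=4, v≡2 (mod 3); (2|3)=-1, (2|3)=-1; sign (−1)^0·-1^4·-1^0 = +1.
(a,b)_13: α=1, u≡7; β=1, v≡12 (mod 13); (7|13)=-1, (12|13)=+1; sign (−1)^0·-1^1·+1^1 = -1.
(32045, 377 / ℚ) ramifies at {5, 13, 17, 29}: a division algebra.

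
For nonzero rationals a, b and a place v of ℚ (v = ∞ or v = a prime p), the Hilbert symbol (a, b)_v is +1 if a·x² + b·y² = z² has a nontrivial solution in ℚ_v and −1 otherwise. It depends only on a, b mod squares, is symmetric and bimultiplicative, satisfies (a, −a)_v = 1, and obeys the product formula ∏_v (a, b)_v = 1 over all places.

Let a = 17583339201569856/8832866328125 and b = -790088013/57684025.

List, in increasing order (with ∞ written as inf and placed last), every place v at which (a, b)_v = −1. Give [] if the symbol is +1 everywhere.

[5, 53]

Mod squares: a ≡ 5, b ≡ -53. Check v ∈ {∞, 2, 3, 5, 7, 11, 13, 31, 53}.
v=53: a=53^2·(≡31), b=53^1·(≡13) mod 53; (31|53)=-1, (13|53)=+1; (−1)^{2·1·26}·(-1)^1·(+1)^2 = -1.
v=31: a=31^-2·(≡8), b=31^-2·(≡10) mod 31; (8|31)=+1, (10|31)=+1; (−1)^{-2·-2·15}·(+1)^-2·(+1)^-2 = +1.
v=5: a=5^-7·(≡4), b=5^-2·(≡2) mod 5; (4|5)=+1, (2|5)=-1; (−1)^{-7·-2·2}·(+1)^-2·(-1)^-7 = -1.
v=3: a=3^14·(≡2), b=3^6·(≡1) mod 3; (2|3)=-1, (1|3)=+1; (−1)^{14·6·1}·(-1)^6·(+1)^14 = +1.
v=∞: 5 > 0 and -53 < 0  ⇒  (a,b)_∞ = +1.
v=11: a=11^2·(≡1), b=11^2·(≡8) mod 11; (1|11)=+1, (8|11)=-1; (−1)^{2·2·5}·(+1)^2·(-1)^2 = +1.
v=7: a=7^-6·(≡5), b=7^-4·(≡6) mod 7; (5|7)=-1, (6|7)=-1; (−1)^{-6·-4·3}·(-1)^-4·(-1)^-6 = +1.
v=2: v_2(a)=6, v_2(b)=0; units ≡ 5, 3 (mod 8); ε·ε+αω+βω = 0·1+6·1+0·1 ≡ 0  ⇒  (a,b)_2 = +1.
v=13: a=13^2·(≡2), b=13^2·(≡1) mod 13; (2|13)=-1, (1|13)=+1; (−1)^{2·2·6}·(-1)^2·(+1)^2 = +1.
|Ram(5, -53)| = 2, even; anisotropic at {5, 53}.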